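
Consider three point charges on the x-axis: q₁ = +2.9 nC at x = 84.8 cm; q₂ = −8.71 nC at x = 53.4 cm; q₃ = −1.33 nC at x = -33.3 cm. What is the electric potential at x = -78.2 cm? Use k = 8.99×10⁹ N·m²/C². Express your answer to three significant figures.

-70.1 V

Electric potential is a scalar, so the contributions from each charge add algebraically: V = Σ kqᵢ/rᵢ.
Distances from the field point to each charge: r₁ = 1.63 m, r₂ = 1.32 m, r₃ = 0.449 m.
V = k[(2.90×10⁻⁹)/(1.63) + (-8.71×10⁻⁹)/(1.32) + (-1.33×10⁻⁹)/(0.449)] = -70.1 V.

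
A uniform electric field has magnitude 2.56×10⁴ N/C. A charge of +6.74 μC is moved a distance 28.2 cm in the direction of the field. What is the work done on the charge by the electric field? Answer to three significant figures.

0.0487 J

The potential change for a displacement 28.2 cm in the direction of the field is ΔV = −Ed = -7220 V.
W_field = −qΔV = 0.0487 J.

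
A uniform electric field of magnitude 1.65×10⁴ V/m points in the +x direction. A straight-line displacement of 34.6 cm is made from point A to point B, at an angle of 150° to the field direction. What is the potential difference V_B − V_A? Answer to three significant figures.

Only the component of displacement along E changes the potential: ΔV = −E·d·cosθ.
ΔV = −(1.65×10⁴ V/m)(0.346 m)cos150° = 4940 V.

4940 V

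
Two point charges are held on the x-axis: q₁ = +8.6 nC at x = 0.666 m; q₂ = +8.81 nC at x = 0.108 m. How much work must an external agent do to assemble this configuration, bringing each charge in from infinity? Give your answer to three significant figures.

1.22×10⁻⁶ J

The work to assemble the configuration equals its total potential energy, U = Σ kqᵢqⱼ/rᵢⱼ over all pairs.
Pair separations: r₁₂ = 0.558 m.
U = (1.22×10⁻⁶) = 1.22×10⁻⁶ J.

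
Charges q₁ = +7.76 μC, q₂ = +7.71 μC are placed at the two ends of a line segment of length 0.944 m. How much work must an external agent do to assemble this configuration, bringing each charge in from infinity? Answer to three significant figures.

The work to assemble the configuration equals its total potential energy, U = Σ kqᵢqⱼ/rᵢⱼ over all pairs.
The separation is r = 0.944 m.
U = (0.570) = 0.570 J.

0.570 J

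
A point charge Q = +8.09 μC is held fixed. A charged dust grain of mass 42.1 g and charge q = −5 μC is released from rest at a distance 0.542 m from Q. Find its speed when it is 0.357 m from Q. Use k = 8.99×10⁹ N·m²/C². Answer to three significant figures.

4.06 m/s

Only the electrostatic force acts, so mechanical energy is conserved: ½mv² = U₁ − U₂ = kQq(1/r₁ − 1/r₂).
U₁ − U₂ = (8.99×10⁹ N·m²/C²)(8.09×10⁻⁶ C)(-5.00×10⁻⁶ C)(1/0.542 − 1/0.357) = 0.348 J.
v = √(2·0.348/0.0421) = 4.06 m/s.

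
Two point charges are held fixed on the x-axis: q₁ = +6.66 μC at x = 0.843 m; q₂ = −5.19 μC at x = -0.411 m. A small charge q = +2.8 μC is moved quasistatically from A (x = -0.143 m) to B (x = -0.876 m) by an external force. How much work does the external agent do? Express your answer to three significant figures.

0.134 J

For quasistatic motion the external work equals the change in potential energy: W_ext = qΔV = q(V_B − V_A).
At A: distances to the source charges are 0.986 m, 0.268 m; V_A = Σ kqᵢ/rᵢ = -1.13×10⁵ V.
At B: distances to the source charges are 1.72 m, 0.465 m; V_B = Σ kqᵢ/rᵢ = -6.55×10⁴ V.
ΔV = V_B − V_A = 4.79×10⁴ V.
W_ext = qΔV = (2.80×10⁻⁶ C)(4.79×10⁴ V) = 0.134 J.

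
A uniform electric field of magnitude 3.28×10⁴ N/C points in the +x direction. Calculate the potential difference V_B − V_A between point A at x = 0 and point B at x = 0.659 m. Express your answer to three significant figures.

-2.16×10⁴ V

In a uniform field, potential decreases in the direction of E: V_B − V_A = −E·Δx.
V_B − V_A = −(3.28×10⁴ V/m)(0.659 m) = -2.16×10⁴ V.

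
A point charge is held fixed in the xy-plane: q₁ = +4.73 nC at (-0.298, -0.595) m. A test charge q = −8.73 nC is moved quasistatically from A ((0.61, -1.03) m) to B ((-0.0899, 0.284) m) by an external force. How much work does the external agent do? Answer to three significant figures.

-4.23×10⁻⁸ J

For quasistatic motion the external work equals the change in potential energy: W_ext = qΔV = q(V_B − V_A).
At A: distance to the source charge is 1.01 m; V_A = kq₁/r = 42.2 V.
At B: distance to the source charge is 0.903 m; V_B = kq₁/r = 47.1 V.
ΔV = V_B − V_A = 4.84 V.
W_ext = qΔV = (-8.73×10⁻⁹ C)(4.84 V) = -4.23×10⁻⁸ J.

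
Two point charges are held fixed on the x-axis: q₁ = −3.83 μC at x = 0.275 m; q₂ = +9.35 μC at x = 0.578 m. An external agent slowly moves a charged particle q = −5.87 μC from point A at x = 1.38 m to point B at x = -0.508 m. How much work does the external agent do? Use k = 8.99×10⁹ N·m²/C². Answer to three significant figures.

0.236 J

For quasistatic motion the external work equals the change in potential energy: W_ext = qΔV = q(V_B − V_A).
At A: distances to the source charges are 1.10 m, 0.802 m; V_A = Σ kqᵢ/rᵢ = 7.36×10⁴ V.
At B: distances to the source charges are 0.783 m, 1.09 m; V_B = Σ kqᵢ/rᵢ = 3.34×10⁴ V.
ΔV = V_B − V_A = -4.02×10⁴ V.
W_ext = qΔV = (-5.87×10⁻⁶ C)(-4.02×10⁴ V) = 0.236 J.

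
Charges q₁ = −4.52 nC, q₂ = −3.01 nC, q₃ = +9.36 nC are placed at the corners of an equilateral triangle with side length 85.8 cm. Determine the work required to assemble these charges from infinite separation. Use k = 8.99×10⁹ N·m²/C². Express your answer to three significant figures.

-5.96×10⁻⁷ J

The work to assemble the configuration equals its total potential energy, U = Σ kqᵢqⱼ/rᵢⱼ over all pairs.
All three pair separations equal the side length, 0.858 m.
U = (1.43×10⁻⁷) + (-4.43×10⁻⁷) + (-2.95×10⁻⁷) = -5.96×10⁻⁷ J.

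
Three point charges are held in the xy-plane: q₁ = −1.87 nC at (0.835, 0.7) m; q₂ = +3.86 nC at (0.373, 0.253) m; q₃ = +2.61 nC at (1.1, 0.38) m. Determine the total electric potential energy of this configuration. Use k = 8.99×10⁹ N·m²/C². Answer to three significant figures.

The assembly work is the sum of pairwise potential energies, U = Σ_{i<j} kqᵢqⱼ/rᵢⱼ.
Pair separations: r₁₂ = 0.643 m, r₁₃ = 0.415 m, r₂₃ = 0.738 m.
U = (-1.01×10⁻⁷) + (-1.06×10⁻⁷) + (1.23×10⁻⁷) = -8.38×10⁻⁸ J.

-8.38×10⁻⁸ J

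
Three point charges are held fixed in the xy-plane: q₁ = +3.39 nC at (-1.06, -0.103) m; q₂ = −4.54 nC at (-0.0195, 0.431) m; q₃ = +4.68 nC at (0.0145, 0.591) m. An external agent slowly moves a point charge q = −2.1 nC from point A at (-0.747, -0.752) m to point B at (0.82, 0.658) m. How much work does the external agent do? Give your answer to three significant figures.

4.20×10⁻⁸ J

For quasistatic motion the external work equals the change in potential energy: W_ext = qΔV = q(V_B − V_A).
At A: distances to the source charges are 0.721 m, 1.39 m, 1.54 m; V_A = Σ kqᵢ/rᵢ = 40.2 V.
At B: distances to the source charges are 2.03 m, 0.870 m, 0.808 m; V_B = Σ kqᵢ/rᵢ = 20.1 V.
ΔV = V_B − V_A = -20.0 V.
W_ext = qΔV = (-2.10×10⁻⁹ C)(-20.0 V) = 4.20×10⁻⁸ J.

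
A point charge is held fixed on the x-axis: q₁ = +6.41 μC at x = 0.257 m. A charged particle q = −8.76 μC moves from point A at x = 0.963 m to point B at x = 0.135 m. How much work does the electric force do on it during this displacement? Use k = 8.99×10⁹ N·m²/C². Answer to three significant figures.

3.42 J

The work done by the electric force is W_field = −ΔU = −q(V_B − V_A) = q(V_A − V_B).
At A: distance to the source charge is 0.706 m; V_A = kq₁/r = 8.16×10⁴ V.
At B: distance to the source charge is 0.122 m; V_B = kq₁/r = 4.72×10⁵ V.
ΔV = V_B − V_A = 3.91×10⁵ V.
W_field = −qΔV = −(-8.76×10⁻⁶ C)(3.91×10⁵ V) = 3.42 J.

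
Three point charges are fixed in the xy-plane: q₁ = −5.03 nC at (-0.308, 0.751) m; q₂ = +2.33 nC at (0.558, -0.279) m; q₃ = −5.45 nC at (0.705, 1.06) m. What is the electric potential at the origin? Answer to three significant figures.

-60.6 V

The total potential is the scalar sum of each charge's contribution, V = Σ kqᵢ/rᵢ.
Distances from the field point to each charge: r₁ = 0.812 m, r₂ = 0.624 m, r₃ = 1.27 m.
V = k[(-5.03×10⁻⁹)/(0.812) + (2.33×10⁻⁹)/(0.624) + (-5.45×10⁻⁹)/(1.27)] = -60.6 V.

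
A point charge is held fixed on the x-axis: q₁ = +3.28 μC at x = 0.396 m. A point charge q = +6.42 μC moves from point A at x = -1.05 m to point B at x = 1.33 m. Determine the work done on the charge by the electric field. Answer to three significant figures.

-0.0718 J

The work done by the electric force is W_field = −ΔU = −q(V_B − V_A) = q(V_A − V_B).
At A: distance to the source charge is 1.45 m; V_A = kq₁/r = 2.04×10⁴ V.
At B: distance to the source charge is 0.934 m; V_B = kq₁/r = 3.16×10⁴ V.
ΔV = V_B − V_A = 1.12×10⁴ V.
W_field = −qΔV = −(6.42×10⁻⁶ C)(1.12×10⁴ V) = -0.0718 J.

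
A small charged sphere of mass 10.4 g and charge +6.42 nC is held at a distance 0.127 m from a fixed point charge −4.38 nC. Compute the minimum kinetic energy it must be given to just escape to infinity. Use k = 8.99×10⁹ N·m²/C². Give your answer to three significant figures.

1.99×10⁻⁶ J

To just escape, total mechanical energy must reach zero at infinity: ½mv²_min + U = 0, so ½mv²_min = −U = |kQq|/r.
|U| = |kQq|/r = (8.99×10⁹ N·m²/C²)(4.38×10⁻⁹)(6.42×10⁻⁹)/(0.127) = 1.99×10⁻⁶ J.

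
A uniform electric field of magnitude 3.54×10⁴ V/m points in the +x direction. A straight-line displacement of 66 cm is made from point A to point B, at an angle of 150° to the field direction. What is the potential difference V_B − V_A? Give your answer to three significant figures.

Only the component of displacement along E changes the potential: ΔV = −E·d·cosθ.
ΔV = −(3.54×10⁴ V/m)(0.660 m)cos150° = 2.02×10⁴ V.

2.02×10⁴ V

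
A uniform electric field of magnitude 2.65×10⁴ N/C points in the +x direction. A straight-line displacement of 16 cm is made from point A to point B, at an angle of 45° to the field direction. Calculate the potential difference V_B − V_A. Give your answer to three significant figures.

Only the component of displacement along E changes the potential: ΔV = −E·d·cosθ.
ΔV = −(2.65×10⁴ V/m)(0.160 m)cos45° = -3000 V.

-3000 V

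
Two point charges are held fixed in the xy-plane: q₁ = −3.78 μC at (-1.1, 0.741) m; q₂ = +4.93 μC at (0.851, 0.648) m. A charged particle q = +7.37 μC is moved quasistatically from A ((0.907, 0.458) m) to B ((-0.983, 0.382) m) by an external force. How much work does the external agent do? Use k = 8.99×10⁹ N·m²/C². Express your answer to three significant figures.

For quasistatic motion the external work equals the change in potential energy: W_ext = qΔV = q(V_B − V_A).
At A: distances to the source charges are 2.03 m, 0.198 m; V_A = Σ kqᵢ/rᵢ = 2.07×10⁵ V.
At B: distances to the source charges are 0.378 m, 1.85 m; V_B = Σ kqᵢ/rᵢ = -6.61×10⁴ V.
ΔV = V_B − V_A = -2.73×10⁵ V.
W_ext = qΔV = (7.37×10⁻⁶ C)(-2.73×10⁵ V) = -2.01 J.

-2.01 J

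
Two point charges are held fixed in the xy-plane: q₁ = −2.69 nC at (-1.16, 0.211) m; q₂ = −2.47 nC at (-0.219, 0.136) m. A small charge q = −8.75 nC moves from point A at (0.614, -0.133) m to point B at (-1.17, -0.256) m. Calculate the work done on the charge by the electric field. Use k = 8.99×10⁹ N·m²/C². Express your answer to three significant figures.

-3.03×10⁻⁷ J

The work done by the electric force is W_field = −ΔU = −q(V_B − V_A) = q(V_A − V_B).
At A: distances to the source charges are 1.81 m, 0.875 m; V_A = Σ kqᵢ/rᵢ = -38.7 V.
At B: distances to the source charges are 0.467 m, 1.03 m; V_B = Σ kqᵢ/rᵢ = -73.4 V.
ΔV = V_B − V_A = -34.6 V.
W_field = −qΔV = −(-8.75×10⁻⁹ C)(-34.6 V) = -3.03×10⁻⁷ J.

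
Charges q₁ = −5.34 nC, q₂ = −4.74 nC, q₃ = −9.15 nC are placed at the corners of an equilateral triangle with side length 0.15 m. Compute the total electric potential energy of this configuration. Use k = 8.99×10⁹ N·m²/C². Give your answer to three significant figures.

The work to assemble the configuration equals its total potential energy, U = Σ kqᵢqⱼ/rᵢⱼ over all pairs.
All three pair separations equal the side length, 0.150 m.
U = (1.52×10⁻⁶) + (2.93×10⁻⁶) + (2.60×10⁻⁶) = 7.04×10⁻⁶ J.

7.04×10⁻⁶ J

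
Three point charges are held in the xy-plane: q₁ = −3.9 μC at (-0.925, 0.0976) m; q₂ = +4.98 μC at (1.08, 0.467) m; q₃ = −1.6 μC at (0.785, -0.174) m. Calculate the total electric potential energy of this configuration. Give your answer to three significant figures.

-0.155 J

The work to assemble the configuration equals its total potential energy, U = Σ kqᵢqⱼ/rᵢⱼ over all pairs.
Pair separations: r₁₂ = 2.04 m, r₁₃ = 1.73 m, r₂₃ = 0.706 m.
U = (-0.0856) + (0.0324) + (-0.102) = -0.155 J.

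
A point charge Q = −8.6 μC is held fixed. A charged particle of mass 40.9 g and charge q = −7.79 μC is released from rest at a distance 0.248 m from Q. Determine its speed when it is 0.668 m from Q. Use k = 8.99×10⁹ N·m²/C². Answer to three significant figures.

Only the electrostatic force acts, so mechanical energy is conserved: ½mv² = U₁ − U₂ = kQq(1/r₁ − 1/r₂).
U₁ − U₂ = (8.99×10⁹ N·m²/C²)(-8.60×10⁻⁶ C)(-7.79×10⁻⁶ C)(1/0.248 − 1/0.668) = 1.53 J.
v = √(2·1.53/0.0409) = 8.64 m/s.

8.64 m/s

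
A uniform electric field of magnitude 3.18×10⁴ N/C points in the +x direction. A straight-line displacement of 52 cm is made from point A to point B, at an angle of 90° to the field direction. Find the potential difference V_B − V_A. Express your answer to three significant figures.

0 V

Only the component of displacement along E changes the potential: ΔV = −E·d·cosθ.
ΔV = −(3.18×10⁴ V/m)(0.520 m)cos90° = 0 V.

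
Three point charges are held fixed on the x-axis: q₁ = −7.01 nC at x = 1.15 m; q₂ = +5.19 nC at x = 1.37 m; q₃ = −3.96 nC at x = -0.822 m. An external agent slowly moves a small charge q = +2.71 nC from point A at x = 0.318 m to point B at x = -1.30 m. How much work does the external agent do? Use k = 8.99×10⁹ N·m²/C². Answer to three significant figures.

For quasistatic motion the external work equals the change in potential energy: W_ext = qΔV = q(V_B − V_A).
At A: distances to the source charges are 0.832 m, 1.05 m, 1.14 m; V_A = Σ kqᵢ/rᵢ = -62.6 V.
At B: distances to the source charges are 2.45 m, 2.67 m, 0.478 m; V_B = Σ kqᵢ/rᵢ = -82.7 V.
ΔV = V_B − V_A = -20.1 V.
W_ext = qΔV = (2.71×10⁻⁹ C)(-20.1 V) = -5.45×10⁻⁸ J.

-5.45×10⁻⁸ J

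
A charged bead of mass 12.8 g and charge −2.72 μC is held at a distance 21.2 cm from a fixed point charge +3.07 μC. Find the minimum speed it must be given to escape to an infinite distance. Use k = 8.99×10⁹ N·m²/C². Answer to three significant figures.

7.44 m/s

To just escape, total mechanical energy must reach zero at infinity: ½mv²_min + U = 0, so ½mv²_min = −U = |kQq|/r.
|U| = |kQq|/r = (8.99×10⁹ N·m²/C²)(3.07×10⁻⁶)(2.72×10⁻⁶)/(0.212) = 0.354 J.
v_min = √(2|U|/m) = √(2·0.354/0.0128) = 7.44 m/s.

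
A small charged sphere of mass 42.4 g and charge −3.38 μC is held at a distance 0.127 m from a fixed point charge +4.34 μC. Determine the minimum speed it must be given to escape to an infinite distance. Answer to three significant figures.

7.00 m/s

To just escape, total mechanical energy must reach zero at infinity: ½mv²_min + U = 0, so ½mv²_min = −U = |kQq|/r.
|U| = |kQq|/r = (8.99×10⁹ N·m²/C²)(4.34×10⁻⁶)(3.38×10⁻⁶)/(0.127) = 1.04 J.
v_min = √(2|U|/m) = √(2·1.04/0.0424) = 7.00 m/s.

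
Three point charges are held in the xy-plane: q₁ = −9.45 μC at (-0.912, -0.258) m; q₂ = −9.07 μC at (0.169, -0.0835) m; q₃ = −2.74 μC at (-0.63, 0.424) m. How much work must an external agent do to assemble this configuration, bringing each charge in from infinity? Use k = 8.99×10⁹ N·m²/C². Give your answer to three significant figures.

1.26 J

The assembly work is the sum of pairwise potential energies, U = Σ_{i<j} kqᵢqⱼ/rᵢⱼ.
Pair separations: r₁₂ = 1.09 m, r₁₃ = 0.738 m, r₂₃ = 0.947 m.
U = (0.704) + (0.315) + (0.236) = 1.26 J.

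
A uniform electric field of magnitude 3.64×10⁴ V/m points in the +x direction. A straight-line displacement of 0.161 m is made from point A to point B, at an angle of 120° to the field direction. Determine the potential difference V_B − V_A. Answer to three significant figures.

Only the component of displacement along E changes the potential: ΔV = −E·d·cosθ.
ΔV = −(3.64×10⁴ V/m)(0.161 m)cos120° = 2930 V.

2930 V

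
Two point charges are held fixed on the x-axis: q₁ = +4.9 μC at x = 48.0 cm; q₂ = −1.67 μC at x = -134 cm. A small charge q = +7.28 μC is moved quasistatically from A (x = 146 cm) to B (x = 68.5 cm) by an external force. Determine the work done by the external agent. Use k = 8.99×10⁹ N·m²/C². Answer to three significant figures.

For quasistatic motion the external work equals the change in potential energy: W_ext = qΔV = q(V_B − V_A).
At A: distances to the source charges are 0.980 m, 2.80 m; V_A = Σ kqᵢ/rᵢ = 3.96×10⁴ V.
At B: distances to the source charges are 0.205 m, 2.03 m; V_B = Σ kqᵢ/rᵢ = 2.07×10⁵ V.
ΔV = V_B − V_A = 1.68×10⁵ V.
W_ext = qΔV = (7.28×10⁻⁶ C)(1.68×10⁵ V) = 1.22 J.

1.22 J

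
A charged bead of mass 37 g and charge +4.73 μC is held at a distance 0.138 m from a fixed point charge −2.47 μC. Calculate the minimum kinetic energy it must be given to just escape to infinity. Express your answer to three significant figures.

0.761 J

To just escape, total mechanical energy must reach zero at infinity: ½mv²_min + U = 0, so ½mv²_min = −U = |kQq|/r.
|U| = |kQq|/r = (8.99×10⁹ N·m²/C²)(2.47×10⁻⁶)(4.73×10⁻⁶)/(0.138) = 0.761 J.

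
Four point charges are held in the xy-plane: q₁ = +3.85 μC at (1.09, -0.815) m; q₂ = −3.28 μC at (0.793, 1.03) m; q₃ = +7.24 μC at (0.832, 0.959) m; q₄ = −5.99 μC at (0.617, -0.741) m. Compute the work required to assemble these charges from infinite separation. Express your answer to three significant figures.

The assembly work is the sum of pairwise potential energies, U = Σ_{i<j} kqᵢqⱼ/rᵢⱼ.
Pair separations: r₁₂ = 1.87 m, r₁₃ = 1.79 m, r₁₄ = 0.479 m, r₂₃ = 0.0810 m, r₂₄ = 1.78 m, r₃₄ = 1.71 m.
Summing all 6 pair terms gives U = -3.12 J.

-3.12 J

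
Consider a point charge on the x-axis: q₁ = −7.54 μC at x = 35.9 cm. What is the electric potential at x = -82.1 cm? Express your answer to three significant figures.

Electric potential is a scalar, so the contributions from each charge add algebraically: V = Σ kqᵢ/rᵢ.
V = k[(-7.54×10⁻⁶)/(1.18)] = -5.74×10⁴ V.

-5.74×10⁴ V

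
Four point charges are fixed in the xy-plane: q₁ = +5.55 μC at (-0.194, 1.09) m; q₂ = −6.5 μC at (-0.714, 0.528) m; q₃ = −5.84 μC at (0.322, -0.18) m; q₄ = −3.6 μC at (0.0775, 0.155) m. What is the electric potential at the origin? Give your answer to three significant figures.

-3.50×10⁵ V

The total potential is the scalar sum of each charge's contribution, V = Σ kqᵢ/rᵢ.
Distances from the field point to each charge: r₁ = 1.11 m, r₂ = 0.888 m, r₃ = 0.369 m, r₄ = 0.173 m.
V = k[(5.55×10⁻⁶)/(1.11) + (-6.50×10⁻⁶)/(0.888) + (-5.84×10⁻⁶)/(0.369) + (-3.60×10⁻⁶)/(0.173)] = -3.50×10⁵ V.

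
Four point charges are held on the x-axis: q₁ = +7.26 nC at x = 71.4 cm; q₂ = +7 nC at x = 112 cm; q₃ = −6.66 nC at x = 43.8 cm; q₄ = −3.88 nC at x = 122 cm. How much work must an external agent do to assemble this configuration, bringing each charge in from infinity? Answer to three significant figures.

The work to assemble the configuration equals its total potential energy, U = Σ kqᵢqⱼ/rᵢⱼ over all pairs.
Pair separations: r₁₂ = 0.406 m, r₁₃ = 0.276 m, r₁₄ = 0.506 m, r₂₃ = 0.682 m, r₂₄ = 0.100 m, r₃₄ = 0.782 m.
Summing all 6 pair terms gives U = -3.71×10⁻⁶ J.

-3.71×10⁻⁶ J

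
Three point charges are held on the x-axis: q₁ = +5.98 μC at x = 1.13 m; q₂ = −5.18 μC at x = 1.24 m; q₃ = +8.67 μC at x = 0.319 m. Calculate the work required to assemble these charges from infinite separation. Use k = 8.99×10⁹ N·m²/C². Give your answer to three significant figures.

-2.40 J

The work to assemble the configuration equals its total potential energy, U = Σ kqᵢqⱼ/rᵢⱼ over all pairs.
Pair separations: r₁₂ = 0.110 m, r₁₃ = 0.811 m, r₂₃ = 0.921 m.
U = (-2.53) + (0.575) + (-0.438) = -2.40 J.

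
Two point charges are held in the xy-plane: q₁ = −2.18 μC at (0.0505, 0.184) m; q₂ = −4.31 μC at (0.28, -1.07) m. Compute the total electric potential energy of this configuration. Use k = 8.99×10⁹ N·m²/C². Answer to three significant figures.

0.0663 J

The assembly work is the sum of pairwise potential energies, U = Σ_{i<j} kqᵢqⱼ/rᵢⱼ.
Pair separations: r₁₂ = 1.27 m.
U = (0.0663) = 0.0663 J.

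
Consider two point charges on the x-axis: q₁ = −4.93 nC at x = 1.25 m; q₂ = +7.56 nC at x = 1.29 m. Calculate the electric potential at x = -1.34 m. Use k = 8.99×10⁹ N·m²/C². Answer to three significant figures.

The total potential is the scalar sum of each charge's contribution, V = Σ kqᵢ/rᵢ.
Distances from the field point to each charge: r₁ = 2.59 m, r₂ = 2.63 m.
V = k[(-4.93×10⁻⁹)/(2.59) + (7.56×10⁻⁹)/(2.63)] = 8.73 V.

8.73 V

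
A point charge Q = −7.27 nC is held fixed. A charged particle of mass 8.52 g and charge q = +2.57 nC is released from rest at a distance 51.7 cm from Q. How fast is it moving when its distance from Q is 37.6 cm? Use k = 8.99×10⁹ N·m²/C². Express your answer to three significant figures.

5.35×10⁻³ m/s

Only the electrostatic force acts, so mechanical energy is conserved: ½mv² = U₁ − U₂ = kQq(1/r₁ − 1/r₂).
U₁ − U₂ = (8.99×10⁹ N·m²/C²)(-7.27×10⁻⁹ C)(2.57×10⁻⁹ C)(1/0.517 − 1/0.376) = 1.22×10⁻⁷ J.
v = √(2·1.22×10⁻⁷/8.52×10⁻³) = 5.35×10⁻³ m/s.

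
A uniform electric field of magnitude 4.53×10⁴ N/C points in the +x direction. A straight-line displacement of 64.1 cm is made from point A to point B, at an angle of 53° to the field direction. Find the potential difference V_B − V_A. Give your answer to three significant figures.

-1.75×10⁴ V

Only the component of displacement along E changes the potential: ΔV = −E·d·cosθ.
ΔV = −(4.53×10⁴ V/m)(0.641 m)cos53° = -1.75×10⁴ V.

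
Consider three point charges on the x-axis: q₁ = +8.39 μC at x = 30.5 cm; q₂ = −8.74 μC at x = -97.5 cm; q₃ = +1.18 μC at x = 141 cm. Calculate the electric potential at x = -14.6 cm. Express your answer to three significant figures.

7.93×10⁴ V

The total potential is the scalar sum of each charge's contribution, V = Σ kqᵢ/rᵢ.
Distances from the field point to each charge: r₁ = 0.451 m, r₂ = 0.829 m, r₃ = 1.56 m.
V = k[(8.39×10⁻⁶)/(0.451) + (-8.74×10⁻⁶)/(0.829) + (1.18×10⁻⁶)/(1.56)] = 7.93×10⁴ V.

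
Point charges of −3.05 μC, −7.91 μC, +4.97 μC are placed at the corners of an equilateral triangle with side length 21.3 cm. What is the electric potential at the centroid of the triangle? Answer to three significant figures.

-4.38×10⁵ V

Electric potential is a scalar, so the contributions from each charge add algebraically: V = Σ kqᵢ/rᵢ.
The distance from each vertex to the centroid is a/√3 = 0.123 m.
V = k[(-3.05×10⁻⁶)/(0.123) + (-7.91×10⁻⁶)/(0.123) + (4.97×10⁻⁶)/(0.123)] = -4.38×10⁵ V.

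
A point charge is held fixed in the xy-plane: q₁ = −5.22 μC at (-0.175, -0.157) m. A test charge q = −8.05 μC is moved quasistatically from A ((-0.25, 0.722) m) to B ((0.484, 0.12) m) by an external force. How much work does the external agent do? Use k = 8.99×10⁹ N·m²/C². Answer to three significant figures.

For quasistatic motion the external work equals the change in potential energy: W_ext = qΔV = q(V_B − V_A).
At A: distance to the source charge is 0.882 m; V_A = kq₁/r = -5.32×10⁴ V.
At B: distance to the source charge is 0.715 m; V_B = kq₁/r = -6.56×10⁴ V.
ΔV = V_B − V_A = -1.25×10⁴ V.
W_ext = qΔV = (-8.05×10⁻⁶ C)(-1.25×10⁴ V) = 0.100 J.

0.100 J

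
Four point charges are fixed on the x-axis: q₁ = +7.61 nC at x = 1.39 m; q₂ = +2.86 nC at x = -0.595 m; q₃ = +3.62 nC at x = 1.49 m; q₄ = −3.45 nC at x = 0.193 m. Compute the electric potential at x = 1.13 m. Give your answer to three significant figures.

335 V

Electric potential is a scalar, so the contributions from each charge add algebraically: V = Σ kqᵢ/rᵢ.
Distances from the field point to each charge: r₁ = 0.260 m, r₂ = 1.72 m, r₃ = 0.360 m, r₄ = 0.937 m.
V = k[(7.61×10⁻⁹)/(0.260) + (2.86×10⁻⁹)/(1.72) + (3.62×10⁻⁹)/(0.360) + (-3.45×10⁻⁹)/(0.937)] = 335 V.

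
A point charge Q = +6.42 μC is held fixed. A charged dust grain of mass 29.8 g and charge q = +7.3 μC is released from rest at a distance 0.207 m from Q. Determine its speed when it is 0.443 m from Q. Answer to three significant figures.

Only the electrostatic force acts, so mechanical energy is conserved: ½mv² = U₁ − U₂ = kQq(1/r₁ − 1/r₂).
U₁ − U₂ = (8.99×10⁹ N·m²/C²)(6.42×10⁻⁶ C)(7.30×10⁻⁶ C)(1/0.207 − 1/0.443) = 1.08 J.
v = √(2·1.08/0.0298) = 8.53 m/s.

8.53 m/s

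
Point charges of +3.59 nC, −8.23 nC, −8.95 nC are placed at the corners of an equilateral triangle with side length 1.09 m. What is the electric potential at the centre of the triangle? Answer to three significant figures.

-194 V

Electric potential is a scalar, so the contributions from each charge add algebraically: V = Σ kqᵢ/rᵢ.
The distance from each vertex to the centroid is a/√3 = 0.629 m.
V = k[(3.59×10⁻⁹)/(0.629) + (-8.23×10⁻⁹)/(0.629) + (-8.95×10⁻⁹)/(0.629)] = -194 V.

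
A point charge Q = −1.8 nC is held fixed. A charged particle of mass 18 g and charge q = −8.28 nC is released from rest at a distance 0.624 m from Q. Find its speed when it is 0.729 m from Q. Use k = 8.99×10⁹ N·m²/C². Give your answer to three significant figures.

Only the electrostatic force acts, so mechanical energy is conserved: ½mv² = U₁ − U₂ = kQq(1/r₁ − 1/r₂).
U₁ − U₂ = (8.99×10⁹ N·m²/C²)(-1.80×10⁻⁹ C)(-8.28×10⁻⁹ C)(1/0.624 − 1/0.729) = 3.09×10⁻⁸ J.
v = √(2·3.09×10⁻⁸/0.0180) = 1.85×10⁻³ m/s.

1.85×10⁻³ m/s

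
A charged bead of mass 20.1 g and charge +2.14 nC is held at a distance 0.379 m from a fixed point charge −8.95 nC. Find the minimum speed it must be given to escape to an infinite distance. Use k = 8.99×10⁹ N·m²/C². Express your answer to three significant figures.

6.72×10⁻³ m/s

To just escape, total mechanical energy must reach zero at infinity: ½mv²_min + U = 0, so ½mv²_min = −U = |kQq|/r.
|U| = |kQq|/r = (8.99×10⁹ N·m²/C²)(8.95×10⁻⁹)(2.14×10⁻⁹)/(0.379) = 4.54×10⁻⁷ J.
v_min = √(2|U|/m) = √(2·4.54×10⁻⁷/0.0201) = 6.72×10⁻³ m/s.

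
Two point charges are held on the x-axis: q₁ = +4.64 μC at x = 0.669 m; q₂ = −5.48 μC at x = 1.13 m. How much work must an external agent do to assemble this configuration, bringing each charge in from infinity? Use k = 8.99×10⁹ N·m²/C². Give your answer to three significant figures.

The work to assemble the configuration equals its total potential energy, U = Σ kqᵢqⱼ/rᵢⱼ over all pairs.
Pair separations: r₁₂ = 0.461 m.
U = (-0.496) = -0.496 J.

-0.496 J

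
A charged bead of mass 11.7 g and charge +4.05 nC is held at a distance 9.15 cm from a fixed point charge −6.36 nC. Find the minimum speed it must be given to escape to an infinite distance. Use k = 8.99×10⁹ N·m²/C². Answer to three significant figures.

To just escape, total mechanical energy must reach zero at infinity: ½mv²_min + U = 0, so ½mv²_min = −U = |kQq|/r.
|U| = |kQq|/r = (8.99×10⁹ N·m²/C²)(6.36×10⁻⁹)(4.05×10⁻⁹)/(0.0915) = 2.53×10⁻⁶ J.
v_min = √(2|U|/m) = √(2·2.53×10⁻⁶/0.0117) = 0.0208 m/s.

0.0208 m/s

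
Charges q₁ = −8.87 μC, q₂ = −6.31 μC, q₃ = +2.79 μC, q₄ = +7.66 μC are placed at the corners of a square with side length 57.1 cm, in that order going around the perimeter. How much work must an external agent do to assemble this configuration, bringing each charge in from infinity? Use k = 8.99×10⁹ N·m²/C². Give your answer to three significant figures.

-0.943 J

The work to assemble the configuration equals its total potential energy, U = Σ kqᵢqⱼ/rᵢⱼ over all pairs.
The four side pairs have separation 0.571 m and the two diagonal pairs 0.808 m.
Summing all 6 pair terms gives U = -0.943 J.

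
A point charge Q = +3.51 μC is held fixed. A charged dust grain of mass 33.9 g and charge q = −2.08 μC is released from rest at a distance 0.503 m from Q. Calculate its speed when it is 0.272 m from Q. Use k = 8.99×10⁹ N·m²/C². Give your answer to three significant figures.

Only the electrostatic force acts, so mechanical energy is conserved: ½mv² = U₁ − U₂ = kQq(1/r₁ − 1/r₂).
U₁ − U₂ = (8.99×10⁹ N·m²/C²)(3.51×10⁻⁶ C)(-2.08×10⁻⁶ C)(1/0.503 − 1/0.272) = 0.111 J.
v = √(2·0.111/0.0339) = 2.56 m/s.

2.56 m/s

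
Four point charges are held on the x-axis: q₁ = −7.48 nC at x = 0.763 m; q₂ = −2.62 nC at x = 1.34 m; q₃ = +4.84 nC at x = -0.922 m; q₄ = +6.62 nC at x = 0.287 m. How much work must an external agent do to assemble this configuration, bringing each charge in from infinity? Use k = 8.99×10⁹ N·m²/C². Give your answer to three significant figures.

-7.83×10⁻⁷ J

The work to assemble the configuration equals its total potential energy, U = Σ kqᵢqⱼ/rᵢⱼ over all pairs.
Pair separations: r₁₂ = 0.577 m, r₁₃ = 1.69 m, r₁₄ = 0.476 m, r₂₃ = 2.26 m, r₂₄ = 1.05 m, r₃₄ = 1.21 m.
Summing all 6 pair terms gives U = -7.83×10⁻⁷ J.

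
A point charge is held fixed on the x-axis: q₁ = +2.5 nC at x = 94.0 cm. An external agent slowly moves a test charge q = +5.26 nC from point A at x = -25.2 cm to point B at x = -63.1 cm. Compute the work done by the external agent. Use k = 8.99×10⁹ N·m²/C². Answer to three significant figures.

For quasistatic motion the external work equals the change in potential energy: W_ext = qΔV = q(V_B − V_A).
At A: distance to the source charge is 1.19 m; V_A = kq₁/r = 18.9 V.
At B: distance to the source charge is 1.57 m; V_B = kq₁/r = 14.3 V.
ΔV = V_B − V_A = -4.55 V.
W_ext = qΔV = (5.26×10⁻⁹ C)(-4.55 V) = -2.39×10⁻⁸ J.

-2.39×10⁻⁸ J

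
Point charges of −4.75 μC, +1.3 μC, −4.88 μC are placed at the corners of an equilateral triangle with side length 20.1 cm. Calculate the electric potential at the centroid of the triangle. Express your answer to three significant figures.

Electric potential is a scalar, so the contributions from each charge add algebraically: V = Σ kqᵢ/rᵢ.
The distance from each vertex to the centroid is a/√3 = 0.116 m.
V = k[(-4.75×10⁻⁶)/(0.116) + (1.30×10⁻⁶)/(0.116) + (-4.88×10⁻⁶)/(0.116)] = -6.45×10⁵ V.

-6.45×10⁵ V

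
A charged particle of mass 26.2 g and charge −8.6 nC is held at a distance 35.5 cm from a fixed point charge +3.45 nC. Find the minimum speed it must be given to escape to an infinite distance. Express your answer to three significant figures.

To just escape, total mechanical energy must reach zero at infinity: ½mv²_min + U = 0, so ½mv²_min = −U = |kQq|/r.
|U| = |kQq|/r = (8.99×10⁹ N·m²/C²)(3.45×10⁻⁹)(8.60×10⁻⁹)/(0.355) = 7.51×10⁻⁷ J.
v_min = √(2|U|/m) = √(2·7.51×10⁻⁷/0.0262) = 7.57×10⁻³ m/s.

7.57×10⁻³ m/s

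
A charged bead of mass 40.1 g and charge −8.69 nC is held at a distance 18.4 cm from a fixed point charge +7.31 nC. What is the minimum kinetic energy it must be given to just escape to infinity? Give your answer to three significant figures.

To just escape, total mechanical energy must reach zero at infinity: ½mv²_min + U = 0, so ½mv²_min = −U = |kQq|/r.
|U| = |kQq|/r = (8.99×10⁹ N·m²/C²)(7.31×10⁻⁹)(8.69×10⁻⁹)/(0.184) = 3.10×10⁻⁶ J.

3.10×10⁻⁶ J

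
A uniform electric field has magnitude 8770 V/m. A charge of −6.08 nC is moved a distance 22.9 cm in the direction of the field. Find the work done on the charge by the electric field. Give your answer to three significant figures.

The potential change for a displacement 22.9 cm in the direction of the field is ΔV = −Ed = -2010 V.
W_field = −qΔV = -1.22×10⁻⁵ J.

-1.22×10⁻⁵ J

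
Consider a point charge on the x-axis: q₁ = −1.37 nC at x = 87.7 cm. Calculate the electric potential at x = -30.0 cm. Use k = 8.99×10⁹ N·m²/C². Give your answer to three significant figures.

Electric potential is a scalar, so the contributions from each charge add algebraically: V = Σ kqᵢ/rᵢ.
V = k[(-1.37×10⁻⁹)/(1.18)] = -10.5 V.

-10.5 V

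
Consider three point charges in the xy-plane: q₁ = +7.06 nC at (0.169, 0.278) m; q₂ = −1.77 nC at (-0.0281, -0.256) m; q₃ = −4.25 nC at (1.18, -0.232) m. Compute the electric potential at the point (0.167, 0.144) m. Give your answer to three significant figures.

The total potential is the scalar sum of each charge's contribution, V = Σ kqᵢ/rᵢ.
Distances from the field point to each charge: r₁ = 0.134 m, r₂ = 0.445 m, r₃ = 1.08 m.
V = k[(7.06×10⁻⁹)/(0.134) + (-1.77×10⁻⁹)/(0.445) + (-4.25×10⁻⁹)/(1.08)] = 402 V.

402 V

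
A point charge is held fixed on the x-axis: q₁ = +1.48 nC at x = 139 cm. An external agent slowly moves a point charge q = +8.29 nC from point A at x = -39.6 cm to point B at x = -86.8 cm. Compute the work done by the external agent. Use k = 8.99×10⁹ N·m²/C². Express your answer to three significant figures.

-1.29×10⁻⁸ J

For quasistatic motion the external work equals the change in potential energy: W_ext = qΔV = q(V_B − V_A).
At A: distance to the source charge is 1.79 m; V_A = kq₁/r = 7.45 V.
At B: distance to the source charge is 2.26 m; V_B = kq₁/r = 5.89 V.
ΔV = V_B − V_A = -1.56 V.
W_ext = qΔV = (8.29×10⁻⁹ C)(-1.56 V) = -1.29×10⁻⁸ J.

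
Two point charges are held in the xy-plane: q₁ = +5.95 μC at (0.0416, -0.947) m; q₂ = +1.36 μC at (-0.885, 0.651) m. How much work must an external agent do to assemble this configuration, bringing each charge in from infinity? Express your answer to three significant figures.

0.0394 J

The assembly work is the sum of pairwise potential energies, U = Σ_{i<j} kqᵢqⱼ/rᵢⱼ.
Pair separations: r₁₂ = 1.85 m.
U = (0.0394) = 0.0394 J.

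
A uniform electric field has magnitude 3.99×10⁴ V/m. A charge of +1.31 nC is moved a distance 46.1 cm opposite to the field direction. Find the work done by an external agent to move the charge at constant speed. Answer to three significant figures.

The potential change for a displacement 46.1 cm opposite to the field direction is ΔV = +Ed = 1.84×10⁴ V.
W_ext = qΔV = 2.41×10⁻⁵ J.

2.41×10⁻⁵ J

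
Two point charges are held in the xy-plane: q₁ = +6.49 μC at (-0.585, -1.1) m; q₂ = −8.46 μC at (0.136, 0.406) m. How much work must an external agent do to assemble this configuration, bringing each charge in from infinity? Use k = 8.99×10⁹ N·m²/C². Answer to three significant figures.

The work to assemble the configuration equals its total potential energy, U = Σ kqᵢqⱼ/rᵢⱼ over all pairs.
Pair separations: r₁₂ = 1.67 m.
U = (-0.296) = -0.296 J.

-0.296 J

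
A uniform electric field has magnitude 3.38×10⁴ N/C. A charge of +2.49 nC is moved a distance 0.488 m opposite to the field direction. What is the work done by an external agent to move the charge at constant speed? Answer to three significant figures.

The potential change for a displacement 0.488 m opposite to the field direction is ΔV = +Ed = 1.65×10⁴ V.
W_ext = qΔV = 4.11×10⁻⁵ J.

4.11×10⁻⁵ J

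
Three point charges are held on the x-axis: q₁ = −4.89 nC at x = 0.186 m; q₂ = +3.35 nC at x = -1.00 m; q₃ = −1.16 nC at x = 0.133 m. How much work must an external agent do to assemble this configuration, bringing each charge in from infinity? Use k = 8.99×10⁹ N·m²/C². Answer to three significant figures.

8.07×10⁻⁷ J

The assembly work is the sum of pairwise potential energies, U = Σ_{i<j} kqᵢqⱼ/rᵢⱼ.
Pair separations: r₁₂ = 1.19 m, r₁₃ = 0.0530 m, r₂₃ = 1.13 m.
U = (-1.24×10⁻⁷) + (9.62×10⁻⁷) + (-3.08×10⁻⁸) = 8.07×10⁻⁷ J.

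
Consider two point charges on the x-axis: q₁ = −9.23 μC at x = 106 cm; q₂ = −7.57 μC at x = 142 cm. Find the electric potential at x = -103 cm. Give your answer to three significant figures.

-6.75×10⁴ V

The total potential is the scalar sum of each charge's contribution, V = Σ kqᵢ/rᵢ.
Distances from the field point to each charge: r₁ = 2.09 m, r₂ = 2.45 m.
V = k[(-9.23×10⁻⁶)/(2.09) + (-7.57×10⁻⁶)/(2.45)] = -6.75×10⁴ V.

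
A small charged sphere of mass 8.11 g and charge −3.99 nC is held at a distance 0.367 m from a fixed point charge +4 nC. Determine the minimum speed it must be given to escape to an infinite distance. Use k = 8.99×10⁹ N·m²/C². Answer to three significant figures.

9.82×10⁻³ m/s

To just escape, total mechanical energy must reach zero at infinity: ½mv²_min + U = 0, so ½mv²_min = −U = |kQq|/r.
|U| = |kQq|/r = (8.99×10⁹ N·m²/C²)(4.00×10⁻⁹)(3.99×10⁻⁹)/(0.367) = 3.91×10⁻⁷ J.
v_min = √(2|U|/m) = √(2·3.91×10⁻⁷/8.11×10⁻³) = 9.82×10⁻³ m/s.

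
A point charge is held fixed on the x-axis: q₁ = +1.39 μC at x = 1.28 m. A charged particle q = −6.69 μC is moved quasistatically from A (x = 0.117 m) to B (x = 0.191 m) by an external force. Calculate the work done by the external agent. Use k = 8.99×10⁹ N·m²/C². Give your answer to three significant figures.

-4.88×10⁻³ J

For quasistatic motion the external work equals the change in potential energy: W_ext = qΔV = q(V_B − V_A).
At A: distance to the source charge is 1.16 m; V_A = kq₁/r = 1.07×10⁴ V.
At B: distance to the source charge is 1.09 m; V_B = kq₁/r = 1.15×10⁴ V.
ΔV = V_B − V_A = 730 V.
W_ext = qΔV = (-6.69×10⁻⁶ C)(730 V) = -4.88×10⁻³ J.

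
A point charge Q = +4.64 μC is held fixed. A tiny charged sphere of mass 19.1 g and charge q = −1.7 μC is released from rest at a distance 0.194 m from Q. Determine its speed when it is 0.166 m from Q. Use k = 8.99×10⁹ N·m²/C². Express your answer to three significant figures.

Only the electrostatic force acts, so mechanical energy is conserved: ½mv² = U₁ − U₂ = kQq(1/r₁ − 1/r₂).
U₁ − U₂ = (8.99×10⁹ N·m²/C²)(4.64×10⁻⁶ C)(-1.70×10⁻⁶ C)(1/0.194 − 1/0.166) = 0.0617 J.
v = √(2·0.0617/0.0191) = 2.54 m/s.

2.54 m/s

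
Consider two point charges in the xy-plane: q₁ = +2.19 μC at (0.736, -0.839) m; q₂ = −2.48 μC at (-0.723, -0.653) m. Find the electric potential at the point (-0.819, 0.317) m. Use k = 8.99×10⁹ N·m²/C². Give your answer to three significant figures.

-1.27×10⁴ V

The total potential is the scalar sum of each charge's contribution, V = Σ kqᵢ/rᵢ.
Distances from the field point to each charge: r₁ = 1.94 m, r₂ = 0.975 m.
V = k[(2.19×10⁻⁶)/(1.94) + (-2.48×10⁻⁶)/(0.975)] = -1.27×10⁴ V.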